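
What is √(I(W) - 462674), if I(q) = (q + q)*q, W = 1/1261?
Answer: 12*I*√5109080858/1261 ≈ 680.2*I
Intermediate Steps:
W = 1/1261 ≈ 0.00079302
I(q) = 2*q² (I(q) = (2*q)*q = 2*q²)
√(I(W) - 462674) = √(2*(1/1261)² - 462674) = √(2*(1/1590121) - 462674) = √(2/1590121 - 462674) = √(-735707643552/1590121) = 12*I*√5109080858/1261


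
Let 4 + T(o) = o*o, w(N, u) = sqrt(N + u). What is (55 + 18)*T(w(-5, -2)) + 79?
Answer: -724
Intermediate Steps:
T(o) = -4 + o**2 (T(o) = -4 + o*o = -4 + o**2)
(55 + 18)*T(w(-5, -2)) + 79 = (55 + 18)*(-4 + (sqrt(-5 - 2))**2) + 79 = 73*(-4 + (sqrt(-7))**2) + 79 = 73*(-4 + (I*sqrt(7))**2) + 79 = 73*(-4 - 7) + 79 = 73*(-11) + 79 = -803 + 79 = -724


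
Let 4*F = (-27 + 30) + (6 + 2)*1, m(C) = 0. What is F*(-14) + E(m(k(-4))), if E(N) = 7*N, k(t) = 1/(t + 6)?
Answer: -77/2 ≈ -38.500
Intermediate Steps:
k(t) = 1/(6 + t)
F = 11/4 (F = ((-27 + 30) + (6 + 2)*1)/4 = (3 + 8*1)/4 = (3 + 8)/4 = (¼)*11 = 11/4 ≈ 2.7500)
F*(-14) + E(m(k(-4))) = (11/4)*(-14) + 7*0 = -77/2 + 0 = -77/2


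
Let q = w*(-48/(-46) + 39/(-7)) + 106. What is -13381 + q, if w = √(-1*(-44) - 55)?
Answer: -13275 - 729*I*√11/161 ≈ -13275.0 - 15.018*I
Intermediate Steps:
w = I*√11 (w = √(44 - 55) = √(-11) = I*√11 ≈ 3.3166*I)
q = 106 - 729*I*√11/161 (q = (I*√11)*(-48/(-46) + 39/(-7)) + 106 = (I*√11)*(-48*(-1/46) + 39*(-⅐)) + 106 = (I*√11)*(24/23 - 39/7) + 106 = (I*√11)*(-729/161) + 106 = -729*I*√11/161 + 106 = 106 - 729*I*√11/161 ≈ 106.0 - 15.018*I)
-13381 + q = -13381 + (106 - 729*I*√11/161) = -13275 - 729*I*√11/161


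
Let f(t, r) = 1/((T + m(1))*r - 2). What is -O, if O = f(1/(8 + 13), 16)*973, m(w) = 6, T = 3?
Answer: -973/142 ≈ -6.8521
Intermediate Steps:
f(t, r) = 1/(-2 + 9*r) (f(t, r) = 1/((3 + 6)*r - 2) = 1/(9*r - 2) = 1/(-2 + 9*r))
O = 973/142 (O = 973/(-2 + 9*16) = 973/(-2 + 144) = 973/142 ≈ 6.8521)
-O = -1*973/142 = -973/142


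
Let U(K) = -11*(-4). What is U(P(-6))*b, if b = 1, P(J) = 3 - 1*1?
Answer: 44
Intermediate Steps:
P(J) = 2 (P(J) = 3 - 1 = 2)
U(K) = 44
U(P(-6))*b = 44*1 = 44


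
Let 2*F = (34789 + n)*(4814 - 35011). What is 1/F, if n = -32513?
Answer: -1/34364186 ≈ -2.9100e-8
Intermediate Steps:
F = -34364186 (F = ((34789 - 32513)*(4814 - 35011))/2 = (2276*(-30197))/2 = (½)*(-68728372) = -34364186)
1/F = 1/(-34364186) = -1/34364186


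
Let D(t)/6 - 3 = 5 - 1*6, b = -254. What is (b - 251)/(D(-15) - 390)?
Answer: 505/378 ≈ 1.3360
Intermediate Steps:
D(t) = 12 (D(t) = 18 + 6*(5 - 1*6) = 18 + 6*(5 - 6) = 18 + 6*(-1) = 18 - 6 = 12)
(b - 251)/(D(-15) - 390) = (-254 - 251)/(12 - 390) = -505/(-378) = -505*(-1/378) = 505/378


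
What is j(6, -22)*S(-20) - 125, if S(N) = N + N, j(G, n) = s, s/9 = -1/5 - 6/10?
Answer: 163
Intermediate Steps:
s = -36/5 (s = 9*(-1/5 - 6/10) = 9*(-1*⅕ - 6*⅒) = 9*(-⅕ - ⅗) = 9*(-⅘) = -36/5 ≈ -7.2000)
j(G, n) = -36/5
S(N) = 2*N
j(6, -22)*S(-20) - 125 = -72*(-20)/5 - 125 = -36/5*(-40) - 125 = 288 - 125 = 163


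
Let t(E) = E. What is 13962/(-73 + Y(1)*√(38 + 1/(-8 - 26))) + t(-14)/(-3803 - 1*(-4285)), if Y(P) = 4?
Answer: -1392110259/6447955 - 9308*√43894/26755 ≈ -288.79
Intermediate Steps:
13962/(-73 + Y(1)*√(38 + 1/(-8 - 26))) + t(-14)/(-3803 - 1*(-4285)) = 13962/(-73 + 4*√(38 + 1/(-8 - 26))) - 14/(-3803 - 1*(-4285)) = 13962/(-73 + 4*√(38 + 1/(-34))) - 14/(-3803 + 4285) = 13962/(-73 + 4*√(38 - 1/34)) - 14/482 = 13962/(-73 + 4*√(1291/34)) - 14*1/482 = 13962/(-73 + 4*(√43894/34)) - 7/241 = 13962/(-73 + 2*√43894/17) - 7/241 = -7/241 + 13962/(-73 + 2*√43894/17)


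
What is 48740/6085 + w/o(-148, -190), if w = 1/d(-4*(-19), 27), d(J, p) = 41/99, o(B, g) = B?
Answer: 59030381/7384756 ≈ 7.9935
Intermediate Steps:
d(J, p) = 41/99 (d(J, p) = 41*(1/99) = 41/99)
w = 99/41 (w = 1/(41/99) = 99/41 ≈ 2.4146)
48740/6085 + w/o(-148, -190) = 48740/6085 + (99/41)/(-148) = 48740*(1/6085) + (99/41)*(-1/148) = 9748/1217 - 99/6068 = 59030381/7384756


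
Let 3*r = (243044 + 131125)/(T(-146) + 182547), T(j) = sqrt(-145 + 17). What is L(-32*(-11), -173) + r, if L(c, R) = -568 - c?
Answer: (-7360*sqrt(2) + 167818517*I)/(-182547*I + 8*sqrt(2)) ≈ -919.32 - 4.2345e-5*I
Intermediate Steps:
T(j) = 8*I*sqrt(2) (T(j) = sqrt(-128) = 8*I*sqrt(2))
r = 124723/(182547 + 8*I*sqrt(2)) (r = ((243044 + 131125)/(8*I*sqrt(2) + 182547))/3 = (374169/(182547 + 8*I*sqrt(2)))/3 = 124723/(182547 + 8*I*sqrt(2)) ≈ 0.68324 - 4.2345e-5*I)
L(-32*(-11), -173) + r = (-568 - (-32)*(-11)) + (22767809481/33323407337 - 997784*I*sqrt(2)/33323407337) = (-568 - 1*352) + (22767809481/33323407337 - 997784*I*sqrt(2)/33323407337) = (-568 - 352) + (22767809481/33323407337 - 997784*I*sqrt(2)/33323407337) = -920 + (22767809481/33323407337 - 997784*I*sqrt(2)/33323407337) = -30634766940559/33323407337 - 997784*I*sqrt(2)/33323407337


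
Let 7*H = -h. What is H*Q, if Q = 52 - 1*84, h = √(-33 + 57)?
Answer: 64*√6/7 ≈ 22.395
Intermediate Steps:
h = 2*√6 (h = √24 = 2*√6 ≈ 4.8990)
Q = -32 (Q = 52 - 84 = -32)
H = -2*√6/7 (H = (-2*√6)/7 = -2*√6/7 ≈ -0.69985)
H*Q = -2*√6/7*(-32) = 64*√6/7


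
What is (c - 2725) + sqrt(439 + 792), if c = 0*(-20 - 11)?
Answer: -2725 + sqrt(1231) ≈ -2689.9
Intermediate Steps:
c = 0 (c = 0*(-31) = 0)
(c - 2725) + sqrt(439 + 792) = (0 - 2725) + sqrt(439 + 792) = -2725 + sqrt(1231)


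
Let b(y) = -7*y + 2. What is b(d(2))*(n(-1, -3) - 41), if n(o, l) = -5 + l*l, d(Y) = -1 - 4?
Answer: -1369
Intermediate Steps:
d(Y) = -5
n(o, l) = -5 + l²
b(y) = 2 - 7*y
b(d(2))*(n(-1, -3) - 41) = (2 - 7*(-5))*((-5 + (-3)²) - 41) = (2 + 35)*((-5 + 9) - 41) = 37*(4 - 41) = 37*(-37) = -1369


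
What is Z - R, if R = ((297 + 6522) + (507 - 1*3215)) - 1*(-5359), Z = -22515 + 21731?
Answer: -10254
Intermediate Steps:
Z = -784
R = 9470 (R = (6819 + (507 - 3215)) + 5359 = (6819 - 2708) + 5359 = 4111 + 5359 = 9470)
Z - R = -784 - 1*9470 = -784 - 9470 = -10254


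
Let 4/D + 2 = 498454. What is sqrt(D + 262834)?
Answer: sqrt(4081391425009959)/124613 ≈ 512.67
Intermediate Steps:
D = 1/124613 (D = 4/(-2 + 498454) = 4/498452 = 4*(1/498452) = 1/124613 ≈ 8.0248e-6)
sqrt(D + 262834) = sqrt(1/124613 + 262834) = sqrt(32752533243/124613) = sqrt(4081391425009959)/124613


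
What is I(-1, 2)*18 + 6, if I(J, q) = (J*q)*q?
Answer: -66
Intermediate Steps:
I(J, q) = J*q²
I(-1, 2)*18 + 6 = -1*2²*18 + 6 = -1*4*18 + 6 = -4*18 + 6 = -72 + 6 = -66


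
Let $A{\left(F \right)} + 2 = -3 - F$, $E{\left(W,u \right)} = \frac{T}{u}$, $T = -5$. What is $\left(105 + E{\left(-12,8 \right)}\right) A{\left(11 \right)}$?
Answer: $-1670$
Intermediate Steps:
$E{\left(W,u \right)} = - \frac{5}{u}$
$A{\left(F \right)} = -5 - F$ ($A{\left(F \right)} = -2 - \left(3 + F\right) = -5 - F$)
$\left(105 + E{\left(-12,8 \right)}\right) A{\left(11 \right)} = \left(105 - \frac{5}{8}\right) \left(-5 - 11\right) = \left(105 - \frac{5}{8}\right) \left(-16\right) = \frac{835}{8} \left(-16\right) = -1670$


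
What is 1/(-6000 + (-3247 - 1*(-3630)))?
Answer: -1/5617 ≈ -0.00017803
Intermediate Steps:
1/(-6000 + (-3247 - 1*(-3630))) = 1/(-6000 + (-3247 + 3630)) = 1/(-6000 + 383) = 1/(-5617) = -1/5617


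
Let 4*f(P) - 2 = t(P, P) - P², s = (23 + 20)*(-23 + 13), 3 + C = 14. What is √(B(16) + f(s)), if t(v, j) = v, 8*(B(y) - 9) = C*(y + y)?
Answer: I*√46279 ≈ 215.13*I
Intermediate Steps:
C = 11 (C = -3 + 14 = 11)
B(y) = 9 + 11*y/4 (B(y) = 9 + (11*(y + y))/8 = 9 + (11*(2*y))/8 = 9 + (22*y)/8 = 9 + 11*y/4)
s = -430 (s = 43*(-10) = -430)
f(P) = ½ - P²/4 + P/4 (f(P) = ½ + (P - P²)/4 = ½ + (-P²/4 + P/4) = ½ - P²/4 + P/4)
√(B(16) + f(s)) = √((9 + (11/4)*16) + (½ - ¼*(-430)² + (¼)*(-430))) = √((9 + 44) + (½ - ¼*184900 - 215/2)) = √(53 + (½ - 46225 - 215/2)) = √(53 - 46332) = √(-46279) = I*√46279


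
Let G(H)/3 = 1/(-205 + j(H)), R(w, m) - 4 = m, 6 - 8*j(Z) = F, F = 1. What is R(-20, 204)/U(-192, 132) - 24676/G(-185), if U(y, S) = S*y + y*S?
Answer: 5325574307/3168 ≈ 1.6811e+6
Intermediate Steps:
U(y, S) = 2*S*y (U(y, S) = S*y + S*y = 2*S*y)
j(Z) = 5/8 (j(Z) = ¾ - ⅛*1 = ¾ - ⅛ = 5/8)
R(w, m) = 4 + m
G(H) = -8/545 (G(H) = 3/(-205 + 5/8) = 3/(-1635/8) = 3*(-8/1635) = -8/545)
R(-20, 204)/U(-192, 132) - 24676/G(-185) = (4 + 204)/((2*132*(-192))) - 24676/(-8/545) = 208/(-50688) - 24676*(-545/8) = 208*(-1/50688) + 3362105/2 = -13/3168 + 3362105/2 = 5325574307/3168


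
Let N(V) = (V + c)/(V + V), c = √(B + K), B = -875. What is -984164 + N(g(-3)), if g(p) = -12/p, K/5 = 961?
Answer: -1968327/2 + √3930/8 ≈ -9.8416e+5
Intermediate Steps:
K = 4805 (K = 5*961 = 4805)
c = √3930 (c = √(-875 + 4805) = √3930 ≈ 62.690)
N(V) = (V + √3930)/(2*V) (N(V) = (V + √3930)/(V + V) = (V + √3930)/((2*V)) = (V + √3930)*(1/(2*V)) = (V + √3930)/(2*V))
-984164 + N(g(-3)) = -984164 + (-12/(-3) + √3930)/(2*((-12/(-3)))) = -984164 + (-12*(-⅓) + √3930)/(2*((-12*(-⅓)))) = -984164 + (½)*(4 + √3930)/4 = -984164 + (½)*(¼)*(4 + √3930) = -984164 + (½ + √3930/8) = -1968327/2 + √3930/8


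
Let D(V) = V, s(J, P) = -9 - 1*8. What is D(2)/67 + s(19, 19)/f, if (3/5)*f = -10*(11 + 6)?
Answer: 301/3350 ≈ 0.089851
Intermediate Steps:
s(J, P) = -17 (s(J, P) = -9 - 8 = -17)
f = -850/3 (f = 5*(-10*(11 + 6))/3 = 5*(-10*17)/3 = (5/3)*(-170) = -850/3 ≈ -283.33)
D(2)/67 + s(19, 19)/f = 2/67 - 17/(-850/3) = 2*(1/67) - 17*(-3/850) = 2/67 + 3/50 = 301/3350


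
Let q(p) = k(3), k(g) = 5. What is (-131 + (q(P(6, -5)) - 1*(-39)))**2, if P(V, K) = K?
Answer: 7569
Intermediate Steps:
q(p) = 5
(-131 + (q(P(6, -5)) - 1*(-39)))**2 = (-131 + (5 - 1*(-39)))**2 = (-131 + (5 + 39))**2 = (-131 + 44)**2 = (-87)**2 = 7569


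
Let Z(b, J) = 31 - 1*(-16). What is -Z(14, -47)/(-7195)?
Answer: 47/7195 ≈ 0.0065323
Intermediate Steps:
Z(b, J) = 47 (Z(b, J) = 31 + 16 = 47)
-Z(14, -47)/(-7195) = -47/(-7195) = -47*(-1)/7195 = -1*(-47/7195) = 47/7195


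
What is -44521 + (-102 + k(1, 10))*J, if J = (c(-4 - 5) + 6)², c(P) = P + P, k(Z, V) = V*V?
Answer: -44809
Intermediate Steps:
k(Z, V) = V²
c(P) = 2*P
J = 144 (J = (2*(-4 - 5) + 6)² = (2*(-9) + 6)² = (-18 + 6)² = (-12)² = 144)
-44521 + (-102 + k(1, 10))*J = -44521 + (-102 + 10²)*144 = -44521 + (-102 + 100)*144 = -44521 - 2*144 = -44521 - 288 = -44809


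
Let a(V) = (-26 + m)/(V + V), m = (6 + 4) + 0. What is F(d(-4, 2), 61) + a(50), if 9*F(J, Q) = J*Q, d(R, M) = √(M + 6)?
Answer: -4/25 + 122*√2/9 ≈ 19.010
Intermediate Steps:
m = 10 (m = 10 + 0 = 10)
d(R, M) = √(6 + M)
a(V) = -8/V (a(V) = (-26 + 10)/(V + V) = -16*1/(2*V) = -8/V)
F(J, Q) = J*Q/9 (F(J, Q) = (J*Q)/9 = J*Q/9)
F(d(-4, 2), 61) + a(50) = (⅑)*√(6 + 2)*61 - 8/50 = (⅑)*√8*61 - 8*1/50 = (⅑)*(2*√2)*61 - 4/25 = 122*√2/9 - 4/25 = -4/25 + 122*√2/9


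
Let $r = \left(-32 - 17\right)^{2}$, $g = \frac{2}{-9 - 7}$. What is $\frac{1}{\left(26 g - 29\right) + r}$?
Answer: $\frac{4}{9475} \approx 0.00042216$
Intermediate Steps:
$g = - \frac{1}{8}$ ($g = \frac{2}{-16} = 2 \left(- \frac{1}{16}\right) = - \frac{1}{8} \approx -0.125$)
$r = 2401$ ($r = \left(-49\right)^{2} = 2401$)
$\frac{1}{\left(26 g - 29\right) + r} = \frac{1}{\left(26 \left(- \frac{1}{8}\right) - 29\right) + 2401} = \frac{1}{\left(- \frac{13}{4} - 29\right) + 2401} = \frac{1}{- \frac{129}{4} + 2401} = \frac{1}{\frac{9475}{4}} = \frac{4}{9475}$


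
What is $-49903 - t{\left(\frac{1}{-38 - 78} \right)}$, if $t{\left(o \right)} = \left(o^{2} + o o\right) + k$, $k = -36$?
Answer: $- \frac{335505177}{6728} \approx -49867.0$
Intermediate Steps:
$t{\left(o \right)} = -36 + 2 o^{2}$ ($t{\left(o \right)} = \left(o^{2} + o o\right) - 36 = \left(o^{2} + o^{2}\right) - 36 = 2 o^{2} - 36 = -36 + 2 o^{2}$)
$-49903 - t{\left(\frac{1}{-38 - 78} \right)} = -49903 - \left(-36 + 2 \left(\frac{1}{-38 - 78}\right)^{2}\right) = -49903 - \left(-36 + 2 \left(\frac{1}{-116}\right)^{2}\right) = -49903 - \left(-36 + 2 \left(- \frac{1}{116}\right)^{2}\right) = -49903 - \left(-36 + 2 \cdot \frac{1}{13456}\right) = -49903 - \left(-36 + \frac{1}{6728}\right) = -49903 - - \frac{242207}{6728} = -49903 + \frac{242207}{6728} = - \frac{335505177}{6728}$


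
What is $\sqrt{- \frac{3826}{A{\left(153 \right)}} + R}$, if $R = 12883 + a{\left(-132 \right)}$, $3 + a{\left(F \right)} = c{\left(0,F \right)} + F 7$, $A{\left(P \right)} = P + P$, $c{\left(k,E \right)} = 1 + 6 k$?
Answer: $\frac{2 \sqrt{7766909}}{51} \approx 109.29$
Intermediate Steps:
$A{\left(P \right)} = 2 P$
$a{\left(F \right)} = -2 + 7 F$ ($a{\left(F \right)} = -3 + \left(\left(1 + 6 \cdot 0\right) + F 7\right) = -3 + \left(\left(1 + 0\right) + 7 F\right) = -3 + \left(1 + 7 F\right) = -2 + 7 F$)
$R = 11957$ ($R = 12883 + \left(-2 + 7 \left(-132\right)\right) = 12883 - 926 = 11957$)
$\sqrt{- \frac{3826}{A{\left(153 \right)}} + R} = \sqrt{- \frac{3826}{2 \cdot 153} + 11957} = \sqrt{- \frac{3826}{306} + 11957} = \sqrt{\left(-3826\right) \frac{1}{306} + 11957} = \sqrt{- \frac{1913}{153} + 11957} = \sqrt{\frac{1827508}{153}} = \frac{2 \sqrt{7766909}}{51}$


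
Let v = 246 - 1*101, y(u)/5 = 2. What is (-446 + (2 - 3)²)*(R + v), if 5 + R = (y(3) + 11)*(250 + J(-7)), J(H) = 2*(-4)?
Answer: -2323790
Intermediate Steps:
J(H) = -8
y(u) = 10 (y(u) = 5*2 = 10)
R = 5077 (R = -5 + (10 + 11)*(250 - 8) = -5 + 21*242 = -5 + 5082 = 5077)
v = 145 (v = 246 - 101 = 145)
(-446 + (2 - 3)²)*(R + v) = (-446 + (2 - 3)²)*(5077 + 145) = (-446 + (-1)²)*5222 = (-446 + 1)*5222 = -445*5222 = -2323790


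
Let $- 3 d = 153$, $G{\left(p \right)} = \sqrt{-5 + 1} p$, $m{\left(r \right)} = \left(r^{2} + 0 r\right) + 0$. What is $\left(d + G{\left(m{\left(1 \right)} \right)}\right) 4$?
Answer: $-204 + 8 i \approx -204.0 + 8.0 i$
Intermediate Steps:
$m{\left(r \right)} = r^{2}$ ($m{\left(r \right)} = \left(r^{2} + 0\right) + 0 = r^{2} + 0 = r^{2}$)
$G{\left(p \right)} = 2 i p$ ($G{\left(p \right)} = \sqrt{-4} p = 2 i p$)
$d = -51$ ($d = \left(- \frac{1}{3}\right) 153 = -51$)
$\left(d + G{\left(m{\left(1 \right)} \right)}\right) 4 = \left(-51 + 2 i 1^{2}\right) 4 = \left(-51 + 2 i 1\right) 4 = \left(-51 + 2 i\right) 4 = -204 + 8 i$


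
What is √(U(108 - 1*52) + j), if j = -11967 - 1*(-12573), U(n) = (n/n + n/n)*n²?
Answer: √6878 ≈ 82.934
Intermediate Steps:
U(n) = 2*n² (U(n) = (1 + 1)*n² = 2*n²)
j = 606 (j = -11967 + 12573 = 606)
√(U(108 - 1*52) + j) = √(2*(108 - 1*52)² + 606) = √(2*(108 - 52)² + 606) = √(2*56² + 606) = √(2*3136 + 606) = √(6272 + 606) = √6878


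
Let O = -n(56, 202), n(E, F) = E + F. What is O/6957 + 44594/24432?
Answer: 5628463/3147656 ≈ 1.7881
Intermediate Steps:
O = -258 (O = -(56 + 202) = -1*258 = -258)
O/6957 + 44594/24432 = -258/6957 + 44594/24432 = -258*1/6957 + 44594*(1/24432) = -86/2319 + 22297/12216 = 5628463/3147656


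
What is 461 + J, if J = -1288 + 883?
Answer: 56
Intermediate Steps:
J = -405
461 + J = 461 - 405 = 56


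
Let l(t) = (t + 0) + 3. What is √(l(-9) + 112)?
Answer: √106 ≈ 10.296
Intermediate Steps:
l(t) = 3 + t (l(t) = t + 3 = 3 + t)
√(l(-9) + 112) = √((3 - 9) + 112) = √(-6 + 112) = √106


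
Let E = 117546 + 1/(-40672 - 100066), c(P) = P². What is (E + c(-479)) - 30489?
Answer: 44543295523/140738 ≈ 3.1650e+5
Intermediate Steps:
E = 16543188947/140738 (E = 117546 + 1/(-140738) = 117546 - 1/140738 = 16543188947/140738 ≈ 1.1755e+5)
(E + c(-479)) - 30489 = (16543188947/140738 + (-479)²) - 30489 = (16543188947/140738 + 229441) - 30489 = 48834256405/140738 - 30489 = 44543295523/140738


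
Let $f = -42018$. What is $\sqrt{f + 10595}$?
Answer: $67 i \sqrt{7} \approx 177.27 i$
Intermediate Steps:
$\sqrt{f + 10595} = \sqrt{-42018 + 10595} = \sqrt{-31423} = 67 i \sqrt{7}$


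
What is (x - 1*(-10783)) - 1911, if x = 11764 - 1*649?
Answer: 19987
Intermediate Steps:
x = 11115 (x = 11764 - 649 = 11115)
(x - 1*(-10783)) - 1911 = (11115 - 1*(-10783)) - 1911 = (11115 + 10783) - 1911 = 21898 - 1911 = 19987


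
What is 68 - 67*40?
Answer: -2612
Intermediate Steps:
68 - 67*40 = 68 - 2680 = -2612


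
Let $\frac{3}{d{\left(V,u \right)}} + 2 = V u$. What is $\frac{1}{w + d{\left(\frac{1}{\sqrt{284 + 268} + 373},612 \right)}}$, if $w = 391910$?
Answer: $\frac{6171652046}{2418674687264113} - \frac{3672 \sqrt{138}}{2418674687264113} \approx 2.5516 \cdot 10^{-6}$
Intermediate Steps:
$d{\left(V,u \right)} = \frac{3}{-2 + V u}$
$\frac{1}{w + d{\left(\frac{1}{\sqrt{284 + 268} + 373},612 \right)}} = \frac{1}{391910 + \frac{3}{-2 + \frac{1}{\sqrt{284 + 268} + 373} \cdot 612}} = \frac{1}{391910 + \frac{3}{-2 + \frac{1}{\sqrt{552} + 373} \cdot 612}} = \frac{1}{391910 + \frac{3}{-2 + \frac{1}{2 \sqrt{138} + 373} \cdot 612}} = \frac{1}{391910 + \frac{3}{-2 + \frac{1}{373 + 2 \sqrt{138}} \cdot 612}} = \frac{1}{391910 + \frac{3}{-2 + \frac{612}{373 + 2 \sqrt{138}}}}$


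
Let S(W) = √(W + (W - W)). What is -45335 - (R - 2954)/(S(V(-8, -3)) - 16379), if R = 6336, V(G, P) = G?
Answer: -12162039813637/268271649 + 6764*I*√2/268271649 ≈ -45335.0 + 3.5657e-5*I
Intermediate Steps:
S(W) = √W (S(W) = √(W + 0) = √W)
-45335 - (R - 2954)/(S(V(-8, -3)) - 16379) = -45335 - (6336 - 2954)/(√(-8) - 16379) = -45335 - 3382/(2*I*√2 - 16379) = -45335 - 3382/(-16379 + 2*I*√2)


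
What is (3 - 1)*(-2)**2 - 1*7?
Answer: 1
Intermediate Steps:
(3 - 1)*(-2)**2 - 1*7 = 2*4 - 7 = 8 - 7 = 1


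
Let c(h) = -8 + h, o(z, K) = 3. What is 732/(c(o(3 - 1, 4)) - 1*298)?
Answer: -244/101 ≈ -2.4158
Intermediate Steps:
732/(c(o(3 - 1, 4)) - 1*298) = 732/((-8 + 3) - 1*298) = 732/(-5 - 298) = 732/(-303) = 732*(-1/303) = -244/101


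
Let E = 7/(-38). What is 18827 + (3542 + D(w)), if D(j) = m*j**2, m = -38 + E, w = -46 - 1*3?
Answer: -2633829/38 ≈ -69311.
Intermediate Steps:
E = -7/38 (E = 7*(-1/38) = -7/38 ≈ -0.18421)
w = -49 (w = -46 - 3 = -49)
m = -1451/38 (m = -38 - 7/38 = -1451/38 ≈ -38.184)
D(j) = -1451*j**2/38
18827 + (3542 + D(w)) = 18827 + (3542 - 1451/38*(-49)**2) = 18827 + (3542 - 1451/38*2401) = 18827 + (3542 - 3483851/38) = 18827 - 3349255/38 = -2633829/38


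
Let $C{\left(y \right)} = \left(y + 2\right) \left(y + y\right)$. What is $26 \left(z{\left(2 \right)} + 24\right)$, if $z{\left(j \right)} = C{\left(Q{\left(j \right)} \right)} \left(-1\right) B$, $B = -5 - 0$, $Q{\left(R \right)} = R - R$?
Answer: $624$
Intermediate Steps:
$Q{\left(R \right)} = 0$
$C{\left(y \right)} = 2 y \left(2 + y\right)$ ($C{\left(y \right)} = \left(2 + y\right) 2 y = 2 y \left(2 + y\right)$)
$B = -5$ ($B = -5 + 0 = -5$)
$z{\left(j \right)} = 0$ ($z{\left(j \right)} = 2 \cdot 0 \left(2 + 0\right) \left(-1\right) \left(-5\right) = 2 \cdot 0 \cdot 2 \left(-1\right) \left(-5\right) = 0 \left(-1\right) \left(-5\right) = 0 \left(-5\right) = 0$)
$26 \left(z{\left(2 \right)} + 24\right) = 26 \left(0 + 24\right) = 26 \cdot 24 = 624$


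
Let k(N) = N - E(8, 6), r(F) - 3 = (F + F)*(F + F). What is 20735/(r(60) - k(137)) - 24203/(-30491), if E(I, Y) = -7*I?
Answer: 6732107/2988118 ≈ 2.2530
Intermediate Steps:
r(F) = 3 + 4*F² (r(F) = 3 + (F + F)*(F + F) = 3 + (2*F)*(2*F) = 3 + 4*F²)
k(N) = 56 + N (k(N) = N - (-7)*8 = N - 1*(-56) = N + 56 = 56 + N)
20735/(r(60) - k(137)) - 24203/(-30491) = 20735/((3 + 4*60²) - (56 + 137)) - 24203/(-30491) = 20735/((3 + 4*3600) - 1*193) - 24203*(-1/30491) = 20735/((3 + 14400) - 193) + 24203/30491 = 20735/(14403 - 193) + 24203/30491 = 20735/14210 + 24203/30491 = 20735*(1/14210) + 24203/30491 = 143/98 + 24203/30491 = 6732107/2988118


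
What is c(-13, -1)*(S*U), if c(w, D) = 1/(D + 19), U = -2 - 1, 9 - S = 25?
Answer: 8/3 ≈ 2.6667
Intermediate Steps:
S = -16 (S = 9 - 1*25 = 9 - 25 = -16)
U = -3
c(w, D) = 1/(19 + D)
c(-13, -1)*(S*U) = (-16*(-3))/(19 - 1) = 48/18 = (1/18)*48 = 8/3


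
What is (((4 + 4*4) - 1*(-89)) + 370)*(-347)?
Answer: -166213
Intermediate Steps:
(((4 + 4*4) - 1*(-89)) + 370)*(-347) = (((4 + 16) + 89) + 370)*(-347) = ((20 + 89) + 370)*(-347) = (109 + 370)*(-347) = 479*(-347) = -166213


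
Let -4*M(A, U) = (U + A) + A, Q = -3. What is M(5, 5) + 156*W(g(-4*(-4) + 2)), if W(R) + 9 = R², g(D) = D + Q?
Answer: 134769/4 ≈ 33692.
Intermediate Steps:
M(A, U) = -A/2 - U/4 (M(A, U) = -((U + A) + A)/4 = -((A + U) + A)/4 = -(U + 2*A)/4 = -A/2 - U/4)
g(D) = -3 + D (g(D) = D - 3 = -3 + D)
W(R) = -9 + R²
M(5, 5) + 156*W(g(-4*(-4) + 2)) = (-½*5 - ¼*5) + 156*(-9 + (-3 + (-4*(-4) + 2))²) = (-5/2 - 5/4) + 156*(-9 + (-3 + (16 + 2))²) = -15/4 + 156*(-9 + (-3 + 18)²) = -15/4 + 156*(-9 + 15²) = -15/4 + 156*(-9 + 225) = -15/4 + 156*216 = -15/4 + 33696 = 134769/4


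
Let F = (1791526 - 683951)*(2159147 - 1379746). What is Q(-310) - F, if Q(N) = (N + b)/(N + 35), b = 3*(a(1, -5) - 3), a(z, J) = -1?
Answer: -237392392207803/275 ≈ -8.6325e+11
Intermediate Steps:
b = -12 (b = 3*(-1 - 3) = 3*(-4) = -12)
Q(N) = (-12 + N)/(35 + N) (Q(N) = (N - 12)/(N + 35) = (-12 + N)/(35 + N))
F = 863245062575 (F = 1107575*779401 = 863245062575)
Q(-310) - F = (-12 - 310)/(35 - 310) - 1*863245062575 = -322/(-275) - 863245062575 = -1/275*(-322) - 863245062575 = 322/275 - 863245062575 = -237392392207803/275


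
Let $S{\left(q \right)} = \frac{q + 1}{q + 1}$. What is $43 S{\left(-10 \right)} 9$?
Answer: $387$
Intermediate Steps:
$S{\left(q \right)} = 1$ ($S{\left(q \right)} = \frac{1 + q}{1 + q} = 1$)
$43 S{\left(-10 \right)} 9 = 43 \cdot 1 \cdot 9 = 43 \cdot 9 = 387$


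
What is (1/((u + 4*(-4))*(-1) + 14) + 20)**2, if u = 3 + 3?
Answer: 231361/576 ≈ 401.67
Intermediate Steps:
u = 6
(1/((u + 4*(-4))*(-1) + 14) + 20)**2 = (1/((6 + 4*(-4))*(-1) + 14) + 20)**2 = (1/((6 - 16)*(-1) + 14) + 20)**2 = (1/(-10*(-1) + 14) + 20)**2 = (1/(10 + 14) + 20)**2 = (1/24 + 20)**2 = (481/24)**2 = 231361/576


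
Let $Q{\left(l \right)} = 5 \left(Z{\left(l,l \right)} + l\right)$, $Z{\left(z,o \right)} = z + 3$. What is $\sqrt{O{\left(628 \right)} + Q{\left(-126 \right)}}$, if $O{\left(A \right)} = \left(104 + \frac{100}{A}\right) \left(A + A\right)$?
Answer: $\sqrt{129579} \approx 359.97$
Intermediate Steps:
$O{\left(A \right)} = 2 A \left(104 + \frac{100}{A}\right)$ ($O{\left(A \right)} = \left(104 + \frac{100}{A}\right) 2 A = 2 A \left(104 + \frac{100}{A}\right)$)
$Z{\left(z,o \right)} = 3 + z$
$Q{\left(l \right)} = 15 + 10 l$ ($Q{\left(l \right)} = 5 \left(\left(3 + l\right) + l\right) = 5 \left(3 + 2 l\right) = 15 + 10 l$)
$\sqrt{O{\left(628 \right)} + Q{\left(-126 \right)}} = \sqrt{\left(200 + 208 \cdot 628\right) + \left(15 + 10 \left(-126\right)\right)} = \sqrt{\left(200 + 130624\right) + \left(15 - 1260\right)} = \sqrt{130824 - 1245} = \sqrt{129579}$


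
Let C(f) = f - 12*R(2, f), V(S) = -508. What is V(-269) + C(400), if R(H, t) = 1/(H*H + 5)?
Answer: -328/3 ≈ -109.33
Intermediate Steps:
R(H, t) = 1/(5 + H**2) (R(H, t) = 1/(H**2 + 5) = 1/(5 + H**2))
C(f) = -4/3 + f (C(f) = f - 12/(5 + 2**2) = f - 12/(5 + 4) = f - 12/9 = f - 12*1/9 = f - 4/3 = -4/3 + f)
V(-269) + C(400) = -508 + (-4/3 + 400) = -508 + 1196/3 = -328/3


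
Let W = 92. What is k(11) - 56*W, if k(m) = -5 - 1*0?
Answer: -5157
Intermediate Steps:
k(m) = -5 (k(m) = -5 + 0 = -5)
k(11) - 56*W = -5 - 56*92 = -5 - 5152 = -5157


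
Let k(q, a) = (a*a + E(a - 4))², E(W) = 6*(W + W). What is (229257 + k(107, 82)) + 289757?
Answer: 59194614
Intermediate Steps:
E(W) = 12*W (E(W) = 6*(2*W) = 12*W)
k(q, a) = (-48 + a² + 12*a)² (k(q, a) = (a*a + 12*(a - 4))² = (a² + 12*(-4 + a))² = (a² + (-48 + 12*a))² = (-48 + a² + 12*a)²)
(229257 + k(107, 82)) + 289757 = (229257 + (-48 + 82² + 12*82)²) + 289757 = (229257 + (-48 + 6724 + 984)²) + 289757 = (229257 + 7660²) + 289757 = (229257 + 58675600) + 289757 = 58904857 + 289757 = 59194614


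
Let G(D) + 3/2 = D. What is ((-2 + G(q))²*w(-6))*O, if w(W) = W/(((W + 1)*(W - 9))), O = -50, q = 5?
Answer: 9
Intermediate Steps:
G(D) = -3/2 + D
w(W) = W/((1 + W)*(-9 + W)) (w(W) = W/(((1 + W)*(-9 + W))) = W*(1/((1 + W)*(-9 + W))) = W/((1 + W)*(-9 + W)))
((-2 + G(q))²*w(-6))*O = ((-2 + (-3/2 + 5))²*(-6/(-9 + (-6)² - 8*(-6))))*(-50) = ((-2 + 7/2)²*(-6/(-9 + 36 + 48)))*(-50) = ((3/2)²*(-6/75))*(-50) = (9*(-6*1/75)/4)*(-50) = ((9/4)*(-2/25))*(-50) = -9/50*(-50) = 9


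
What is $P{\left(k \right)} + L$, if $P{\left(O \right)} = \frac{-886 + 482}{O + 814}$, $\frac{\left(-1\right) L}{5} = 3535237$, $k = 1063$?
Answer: $- \frac{33178199649}{1877} \approx -1.7676 \cdot 10^{7}$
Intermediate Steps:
$L = -17676185$ ($L = \left(-5\right) 3535237 = -17676185$)
$P{\left(O \right)} = - \frac{404}{814 + O}$
$P{\left(k \right)} + L = - \frac{404}{814 + 1063} - 17676185 = - \frac{404}{1877} - 17676185 = - \frac{33178199649}{1877}$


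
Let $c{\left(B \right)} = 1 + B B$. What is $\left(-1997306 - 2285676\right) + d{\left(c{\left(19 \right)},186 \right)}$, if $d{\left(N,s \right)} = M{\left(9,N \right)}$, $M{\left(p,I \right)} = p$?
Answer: $-4282973$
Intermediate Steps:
$c{\left(B \right)} = 1 + B^{2}$
$d{\left(N,s \right)} = 9$
$\left(-1997306 - 2285676\right) + d{\left(c{\left(19 \right)},186 \right)} = \left(-1997306 - 2285676\right) + 9 = -4282982 + 9 = -4282973$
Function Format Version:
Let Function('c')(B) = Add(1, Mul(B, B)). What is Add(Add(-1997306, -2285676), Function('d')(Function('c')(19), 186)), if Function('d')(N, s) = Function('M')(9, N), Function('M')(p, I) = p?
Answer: -4282973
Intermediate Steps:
Function('c')(B) = Add(1, Pow(B, 2))
Function('d')(N, s) = 9
Add(Add(-1997306, -2285676), Function('d')(Function('c')(19), 186)) = Add(Add(-1997306, -2285676), 9) = Add(-4282982, 9) = -4282973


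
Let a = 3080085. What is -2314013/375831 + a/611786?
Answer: -258089331583/229928144166 ≈ -1.1225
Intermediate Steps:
-2314013/375831 + a/611786 = -2314013/375831 + 3080085/611786 = -258089331583/229928144166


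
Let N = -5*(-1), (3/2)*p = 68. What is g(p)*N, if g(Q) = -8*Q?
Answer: -5440/3 ≈ -1813.3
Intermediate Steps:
p = 136/3 (p = (⅔)*68 = 136/3 ≈ 45.333)
N = 5
g(p)*N = -8*136/3*5 = -1088/3*5 = -5440/3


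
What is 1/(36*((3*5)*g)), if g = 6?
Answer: 1/3240 ≈ 0.00030864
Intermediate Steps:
1/(36*((3*5)*g)) = 1/(36*((3*5)*6)) = 1/(36*(15*6)) = 1/(36*90) = 1/3240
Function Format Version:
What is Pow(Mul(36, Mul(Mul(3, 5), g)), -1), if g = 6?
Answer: Rational(1, 3240) ≈ 0.00030864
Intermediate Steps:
Pow(Mul(36, Mul(Mul(3, 5), g)), -1) = Pow(Mul(36, Mul(Mul(3, 5), 6)), -1) = Pow(Mul(36, Mul(15, 6)), -1) = Pow(Mul(36, 90), -1) = Pow(3240, -1) = Rational(1, 3240)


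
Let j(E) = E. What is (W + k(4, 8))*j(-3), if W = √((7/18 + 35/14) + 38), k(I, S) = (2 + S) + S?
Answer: -54 - 4*√23 ≈ -73.183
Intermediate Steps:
k(I, S) = 2 + 2*S
W = 4*√23/3 (W = √((7*(1/18) + 35*(1/14)) + 38) = √((7/18 + 5/2) + 38) = √(26/9 + 38) = √(368/9) = 4*√23/3 ≈ 6.3944)
(W + k(4, 8))*j(-3) = (4*√23/3 + (2 + 2*8))*(-3) = (4*√23/3 + (2 + 16))*(-3) = (4*√23/3 + 18)*(-3) = (18 + 4*√23/3)*(-3) = -54 - 4*√23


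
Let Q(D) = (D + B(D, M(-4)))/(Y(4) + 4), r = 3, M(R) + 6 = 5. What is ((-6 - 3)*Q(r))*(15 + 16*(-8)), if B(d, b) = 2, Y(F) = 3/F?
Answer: 20340/19 ≈ 1070.5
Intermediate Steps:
M(R) = -1 (M(R) = -6 + 5 = -1)
Q(D) = 8/19 + 4*D/19 (Q(D) = (D + 2)/(3/4 + 4) = (2 + D)/(3*(¼) + 4) = (2 + D)/(¾ + 4) = (2 + D)/(19/4) = (2 + D)*(4/19) = 8/19 + 4*D/19)
((-6 - 3)*Q(r))*(15 + 16*(-8)) = ((-6 - 3)*(8/19 + (4/19)*3))*(15 + 16*(-8)) = (-9*(8/19 + 12/19))*(15 - 128) = -9*20/19*(-113) = -180/19*(-113) = 20340/19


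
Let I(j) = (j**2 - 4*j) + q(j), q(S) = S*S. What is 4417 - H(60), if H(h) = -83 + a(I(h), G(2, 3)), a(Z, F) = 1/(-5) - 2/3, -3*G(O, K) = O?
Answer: 67513/15 ≈ 4500.9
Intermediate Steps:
q(S) = S**2
G(O, K) = -O/3
I(j) = -4*j + 2*j**2 (I(j) = (j**2 - 4*j) + j**2 = -4*j + 2*j**2)
a(Z, F) = -13/15 (a(Z, F) = 1*(-1/5) - 2*1/3 = -1/5 - 2/3 = -13/15)
H(h) = -1258/15 (H(h) = -83 - 13/15 = -1258/15)
4417 - H(60) = 4417 - 1*(-1258/15) = 4417 + 1258/15 = 67513/15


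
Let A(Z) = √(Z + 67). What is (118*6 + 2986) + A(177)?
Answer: 3694 + 2*√61 ≈ 3709.6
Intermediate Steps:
A(Z) = √(67 + Z)
(118*6 + 2986) + A(177) = (118*6 + 2986) + √(67 + 177) = (708 + 2986) + √244 = 3694 + 2*√61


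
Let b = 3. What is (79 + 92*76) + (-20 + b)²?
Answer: 7360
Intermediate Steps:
(79 + 92*76) + (-20 + b)² = (79 + 92*76) + (-20 + 3)² = (79 + 6992) + (-17)² = 7071 + 289 = 7360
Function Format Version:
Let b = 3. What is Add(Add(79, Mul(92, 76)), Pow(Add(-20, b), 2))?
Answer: 7360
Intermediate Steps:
Add(Add(79, Mul(92, 76)), Pow(Add(-20, b), 2)) = Add(Add(79, Mul(92, 76)), Pow(Add(-20, 3), 2)) = Add(Add(79, 6992), Pow(-17, 2)) = Add(7071, 289) = 7360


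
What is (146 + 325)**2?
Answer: 221841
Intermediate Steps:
(146 + 325)**2 = 471**2 = 221841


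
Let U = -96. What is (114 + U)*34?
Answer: 612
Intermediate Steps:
(114 + U)*34 = (114 - 96)*34 = 18*34 = 612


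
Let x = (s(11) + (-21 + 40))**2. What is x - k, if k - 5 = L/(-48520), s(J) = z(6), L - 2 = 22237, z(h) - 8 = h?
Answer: 52617919/48520 ≈ 1084.5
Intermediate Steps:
z(h) = 8 + h
L = 22239 (L = 2 + 22237 = 22239)
s(J) = 14 (s(J) = 8 + 6 = 14)
x = 1089 (x = (14 + (-21 + 40))**2 = (14 + 19)**2 = 33**2 = 1089)
k = 220361/48520 (k = 5 + 22239/(-48520) = 5 + 22239*(-1/48520) = 5 - 22239/48520 = 220361/48520 ≈ 4.5417)
x - k = 1089 - 1*220361/48520 = 1089 - 220361/48520 = 52617919/48520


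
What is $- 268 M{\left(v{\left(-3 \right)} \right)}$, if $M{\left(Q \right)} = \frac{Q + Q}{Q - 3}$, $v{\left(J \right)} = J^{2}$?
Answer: $-804$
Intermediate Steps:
$M{\left(Q \right)} = \frac{2 Q}{-3 + Q}$
$- 268 M{\left(v{\left(-3 \right)} \right)} = - 268 \frac{2 \left(-3\right)^{2}}{-3 + \left(-3\right)^{2}} = - 268 \cdot 2 \cdot 9 \frac{1}{-3 + 9} = - 268 \cdot 2 \cdot 9 \cdot \frac{1}{6} = \left(-268\right) 3 = -804$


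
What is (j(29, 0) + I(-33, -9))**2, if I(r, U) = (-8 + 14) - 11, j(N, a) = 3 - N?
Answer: 961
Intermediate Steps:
I(r, U) = -5 (I(r, U) = 6 - 11 = -5)
(j(29, 0) + I(-33, -9))**2 = ((3 - 1*29) - 5)**2 = ((3 - 29) - 5)**2 = (-26 - 5)**2 = (-31)**2 = 961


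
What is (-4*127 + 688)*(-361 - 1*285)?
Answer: -116280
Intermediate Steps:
(-4*127 + 688)*(-361 - 1*285) = (-508 + 688)*(-361 - 285) = 180*(-646) = -116280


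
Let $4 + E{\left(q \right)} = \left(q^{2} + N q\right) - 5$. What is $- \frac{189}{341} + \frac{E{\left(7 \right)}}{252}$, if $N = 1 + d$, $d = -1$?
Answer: $- \frac{8497}{21483} \approx -0.39552$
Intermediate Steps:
$N = 0$ ($N = 1 - 1 = 0$)
$E{\left(q \right)} = -9 + q^{2}$ ($E{\left(q \right)} = -4 + \left(\left(q^{2} + 0 q\right) - 5\right) = -4 + \left(\left(q^{2} + 0\right) - 5\right) = -4 + \left(q^{2} - 5\right) = -4 + \left(-5 + q^{2}\right) = -9 + q^{2}$)
$- \frac{189}{341} + \frac{E{\left(7 \right)}}{252} = - \frac{189}{341} + \frac{-9 + 7^{2}}{252} = \left(-189\right) \frac{1}{341} + \left(-9 + 49\right) \frac{1}{252} = - \frac{189}{341} + 40 \cdot \frac{1}{252} = - \frac{189}{341} + \frac{10}{63} = - \frac{8497}{21483}$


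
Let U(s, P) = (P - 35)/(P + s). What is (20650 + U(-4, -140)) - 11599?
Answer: 1303519/144 ≈ 9052.2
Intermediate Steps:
U(s, P) = (-35 + P)/(P + s)
(20650 + U(-4, -140)) - 11599 = (20650 + (-35 - 140)/(-140 - 4)) - 11599 = (20650 - 175/(-144)) - 11599 = (20650 - 1/144*(-175)) - 11599 = (20650 + 175/144) - 11599 = 2973775/144 - 11599 = 1303519/144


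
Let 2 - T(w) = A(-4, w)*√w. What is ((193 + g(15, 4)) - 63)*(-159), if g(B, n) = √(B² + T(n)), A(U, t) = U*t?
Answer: -20670 - 159*√259 ≈ -23229.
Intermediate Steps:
T(w) = 2 + 4*w^(3/2) (T(w) = 2 - (-4*w)*√w = 2 - (-4)*w^(3/2) = 2 + 4*w^(3/2))
g(B, n) = √(2 + B² + 4*n^(3/2)) (g(B, n) = √(B² + (2 + 4*n^(3/2))) = √(2 + B² + 4*n^(3/2)))
((193 + g(15, 4)) - 63)*(-159) = ((193 + √(2 + 15² + 4*4^(3/2))) - 63)*(-159) = ((193 + √(2 + 225 + 4*8)) - 63)*(-159) = ((193 + √(2 + 225 + 32)) - 63)*(-159) = ((193 + √259) - 63)*(-159) = (130 + √259)*(-159) = -20670 - 159*√259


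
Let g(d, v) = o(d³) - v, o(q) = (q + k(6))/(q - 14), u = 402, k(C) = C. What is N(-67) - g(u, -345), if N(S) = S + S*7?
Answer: -28649474164/32482397 ≈ -882.00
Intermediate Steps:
o(q) = (6 + q)/(-14 + q) (o(q) = (q + 6)/(q - 14) = (6 + q)/(-14 + q))
N(S) = 8*S (N(S) = S + 7*S = 8*S)
g(d, v) = -v + (6 + d³)/(-14 + d³) (g(d, v) = (6 + d³)/(-14 + d³) - v = -v + (6 + d³)/(-14 + d³))
N(-67) - g(u, -345) = 8*(-67) - (6 + 402³ - 1*(-345)*(-14 + 402³))/(-14 + 402³) = -536 - (6 + 64964808 - 1*(-345)*(-14 + 64964808))/(-14 + 64964808) = -536 - (6 + 64964808 - 1*(-345)*64964794)/64964794 = -536 - (6 + 64964808 + 22412853930)/64964794 = -536 - 22477818744/64964794 = -536 - 1*11238909372/32482397 = -536 - 11238909372/32482397 = -28649474164/32482397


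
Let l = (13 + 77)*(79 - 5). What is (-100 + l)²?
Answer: 43033600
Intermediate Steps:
l = 6660 (l = 90*74 = 6660)
(-100 + l)² = (-100 + 6660)² = 6560² = 43033600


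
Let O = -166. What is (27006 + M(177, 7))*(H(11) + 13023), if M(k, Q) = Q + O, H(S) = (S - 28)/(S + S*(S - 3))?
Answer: 3845862580/11 ≈ 3.4962e+8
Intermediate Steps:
H(S) = (-28 + S)/(S + S*(-3 + S))
M(k, Q) = -166 + Q (M(k, Q) = Q - 166 = -166 + Q)
(27006 + M(177, 7))*(H(11) + 13023) = (27006 + (-166 + 7))*((-28 + 11)/(11*(-2 + 11)) + 13023) = (27006 - 159)*((1/11)*(-17)/9 + 13023) = 26847*((1/11)*(⅑)*(-17) + 13023) = 26847*(-17/99 + 13023) = 26847*(1289260/99) = 3845862580/11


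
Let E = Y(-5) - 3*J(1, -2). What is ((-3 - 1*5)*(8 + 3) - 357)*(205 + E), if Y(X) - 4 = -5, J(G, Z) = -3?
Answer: -94785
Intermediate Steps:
Y(X) = -1 (Y(X) = 4 - 5 = -1)
E = 8 (E = -1 - 3*(-3) = -1 + 9 = 8)
((-3 - 1*5)*(8 + 3) - 357)*(205 + E) = ((-3 - 1*5)*(8 + 3) - 357)*(205 + 8) = ((-3 - 5)*11 - 357)*213 = (-8*11 - 357)*213 = (-88 - 357)*213 = -445*213 = -94785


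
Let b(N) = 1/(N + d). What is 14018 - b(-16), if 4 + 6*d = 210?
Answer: 770987/55 ≈ 14018.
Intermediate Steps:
d = 103/3 (d = -⅔ + (⅙)*210 = -⅔ + 35 = 103/3 ≈ 34.333)
b(N) = 1/(103/3 + N) (b(N) = 1/(N + 103/3) = 1/(103/3 + N))
14018 - b(-16) = 14018 - 3/(103 + 3*(-16)) = 14018 - 3/(103 - 48) = 14018 - 3/55 = 770987/55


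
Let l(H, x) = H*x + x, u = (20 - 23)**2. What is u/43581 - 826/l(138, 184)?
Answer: -5961287/185771276 ≈ -0.032089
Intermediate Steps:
u = 9 (u = (-3)**2 = 9)
l(H, x) = x + H*x
u/43581 - 826/l(138, 184) = 9/43581 - 826*1/(184*(1 + 138)) = 9*(1/43581) - 826/(184*139) = 3/14527 - 826/25576 = 3/14527 - 826*1/25576 = 3/14527 - 413/12788 = -5961287/185771276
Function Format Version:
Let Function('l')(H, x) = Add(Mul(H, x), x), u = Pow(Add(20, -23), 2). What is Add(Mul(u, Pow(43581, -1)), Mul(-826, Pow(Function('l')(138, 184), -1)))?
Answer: Rational(-5961287, 185771276) ≈ -0.032089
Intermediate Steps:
u = 9 (u = Pow(-3, 2) = 9)
Function('l')(H, x) = Add(x, Mul(H, x))
Add(Mul(u, Pow(43581, -1)), Mul(-826, Pow(Function('l')(138, 184), -1))) = Add(Mul(9, Pow(43581, -1)), Mul(-826, Pow(Mul(184, Add(1, 138)), -1))) = Add(Mul(9, Rational(1, 43581)), Mul(-826, Pow(Mul(184, 139), -1))) = Add(Rational(3, 14527), Mul(-826, Pow(25576, -1))) = Add(Rational(3, 14527), Mul(-826, Rational(1, 25576))) = Add(Rational(3, 14527), Rational(-413, 12788)) = Rational(-5961287, 185771276)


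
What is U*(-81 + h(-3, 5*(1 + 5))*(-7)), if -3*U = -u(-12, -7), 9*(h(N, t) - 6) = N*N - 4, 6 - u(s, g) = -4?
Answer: -11420/27 ≈ -422.96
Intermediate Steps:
u(s, g) = 10 (u(s, g) = 6 - 1*(-4) = 6 + 4 = 10)
h(N, t) = 50/9 + N²/9 (h(N, t) = 6 + (N*N - 4)/9 = 6 + (N² - 4)/9 = 6 + (-4 + N²)/9 = 6 + (-4/9 + N²/9) = 50/9 + N²/9)
U = 10/3 (U = -(-1)*10/3 = -⅓*(-10) = 10/3 ≈ 3.3333)
U*(-81 + h(-3, 5*(1 + 5))*(-7)) = 10*(-81 + (50/9 + (⅑)*(-3)²)*(-7))/3 = 10*(-81 + (50/9 + (⅑)*9)*(-7))/3 = 10*(-81 + (50/9 + 1)*(-7))/3 = 10*(-81 + (59/9)*(-7))/3 = 10*(-81 - 413/9)/3 = (10/3)*(-1142/9) = -11420/27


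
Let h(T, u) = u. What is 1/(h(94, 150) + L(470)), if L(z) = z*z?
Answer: 1/221050 ≈ 4.5239e-6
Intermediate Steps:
L(z) = z²
1/(h(94, 150) + L(470)) = 1/(150 + 470²) = 1/(150 + 220900) = 1/221050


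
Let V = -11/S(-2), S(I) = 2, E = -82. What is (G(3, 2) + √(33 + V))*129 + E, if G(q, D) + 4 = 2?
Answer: -340 + 129*√110/2 ≈ 336.48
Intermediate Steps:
V = -11/2 ≈ -5.5000
G(q, D) = -2 (G(q, D) = -4 + 2 = -2)
(G(3, 2) + √(33 + V))*129 + E = (-2 + √(33 - 11/2))*129 - 82 = (-2 + √(55/2))*129 - 82 = (-2 + √110/2)*129 - 82 = (-258 + 129*√110/2) - 82 = -340 + 129*√110/2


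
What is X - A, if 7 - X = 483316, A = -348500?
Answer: -134809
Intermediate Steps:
X = -483309 (X = 7 - 1*483316 = 7 - 483316 = -483309)
X - A = -483309 - 1*(-348500) = -483309 + 348500 = -134809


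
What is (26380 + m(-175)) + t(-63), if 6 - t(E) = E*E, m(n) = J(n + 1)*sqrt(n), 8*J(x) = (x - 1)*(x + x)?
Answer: 22417 + 76125*I*sqrt(7)/2 ≈ 22417.0 + 1.007e+5*I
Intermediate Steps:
J(x) = x*(-1 + x)/4 (J(x) = ((x - 1)*(x + x))/8 = ((-1 + x)*(2*x))/8 = (2*x*(-1 + x))/8 = x*(-1 + x)/4)
m(n) = n**(3/2)*(1 + n)/4 (m(n) = ((n + 1)*(-1 + (n + 1))/4)*sqrt(n) = ((1 + n)*(-1 + (1 + n))/4)*sqrt(n) = ((1 + n)*n/4)*sqrt(n) = (n*(1 + n)/4)*sqrt(n) = n**(3/2)*(1 + n)/4)
t(E) = 6 - E**2 (t(E) = 6 - E*E = 6 - E**2)
(26380 + m(-175)) + t(-63) = (26380 + (-175)**(3/2)*(1 - 175)/4) + (6 - 1*(-63)**2) = (26380 + (1/4)*(-875*I*sqrt(7))*(-174)) + (6 - 1*3969) = (26380 + 76125*I*sqrt(7)/2) + (6 - 3969) = (26380 + 76125*I*sqrt(7)/2) - 3963 = 22417 + 76125*I*sqrt(7)/2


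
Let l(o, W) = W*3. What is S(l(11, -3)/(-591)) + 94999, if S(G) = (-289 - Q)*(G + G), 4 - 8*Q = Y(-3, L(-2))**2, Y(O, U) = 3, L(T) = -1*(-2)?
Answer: 74852291/788 ≈ 94990.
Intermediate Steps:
L(T) = 2
l(o, W) = 3*W
Q = -5/8 (Q = 1/2 - 1/8*3**2 = 1/2 - 1/8*9 = 1/2 - 9/8 = -5/8 ≈ -0.62500)
S(G) = -2307*G/4 (S(G) = (-289 - 1*(-5/8))*(G + G) = (-289 + 5/8)*(2*G) = -2307*G/4)
S(l(11, -3)/(-591)) + 94999 = -2307*3*(-3)/(4*(-591)) + 94999 = -(-20763)*(-1)/(4*591) + 94999 = -2307/4*3/197 + 94999 = -6921/788 + 94999 = 74852291/788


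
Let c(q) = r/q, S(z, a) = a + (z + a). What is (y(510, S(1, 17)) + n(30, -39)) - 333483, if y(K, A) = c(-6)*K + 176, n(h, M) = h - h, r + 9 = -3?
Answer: -332287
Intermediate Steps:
r = -12 (r = -9 - 3 = -12)
S(z, a) = z + 2*a (S(z, a) = a + (a + z) = z + 2*a)
n(h, M) = 0
c(q) = -12/q
y(K, A) = 176 + 2*K (y(K, A) = (-12/(-6))*K + 176 = (-12*(-1/6))*K + 176 = 2*K + 176 = 176 + 2*K)
(y(510, S(1, 17)) + n(30, -39)) - 333483 = ((176 + 2*510) + 0) - 333483 = ((176 + 1020) + 0) - 333483 = (1196 + 0) - 333483 = 1196 - 333483 = -332287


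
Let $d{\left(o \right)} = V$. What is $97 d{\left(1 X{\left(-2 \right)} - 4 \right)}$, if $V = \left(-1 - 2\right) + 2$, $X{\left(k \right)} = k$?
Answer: $-97$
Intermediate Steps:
$V = -1$ ($V = -3 + 2 = -1$)
$d{\left(o \right)} = -1$
$97 d{\left(1 X{\left(-2 \right)} - 4 \right)} = 97 \left(-1\right) = -97$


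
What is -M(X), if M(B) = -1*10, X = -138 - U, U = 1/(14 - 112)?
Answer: 10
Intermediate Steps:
U = -1/98 (U = 1/(-98) = -1/98 ≈ -0.010204)
X = -13523/98 (X = -138 - 1*(-1/98) = -138 + 1/98 = -13523/98 ≈ -137.99)
M(B) = -10
-M(X) = -1*(-10) = 10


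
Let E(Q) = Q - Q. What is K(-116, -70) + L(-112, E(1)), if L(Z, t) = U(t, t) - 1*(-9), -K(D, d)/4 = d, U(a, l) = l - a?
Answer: 289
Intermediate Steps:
E(Q) = 0
K(D, d) = -4*d
L(Z, t) = 9 (L(Z, t) = (t - t) - 1*(-9) = 0 + 9 = 9)
K(-116, -70) + L(-112, E(1)) = -4*(-70) + 9 = 280 + 9 = 289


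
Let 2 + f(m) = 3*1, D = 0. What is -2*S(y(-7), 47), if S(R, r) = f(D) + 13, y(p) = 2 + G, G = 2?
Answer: -28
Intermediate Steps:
f(m) = 1 (f(m) = -2 + 3*1 = -2 + 3 = 1)
y(p) = 4 (y(p) = 2 + 2 = 4)
S(R, r) = 14 (S(R, r) = 1 + 13 = 14)
-2*S(y(-7), 47) = -2*14 = -28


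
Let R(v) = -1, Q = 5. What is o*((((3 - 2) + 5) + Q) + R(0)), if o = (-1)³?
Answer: -10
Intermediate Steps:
o = -1
o*((((3 - 2) + 5) + Q) + R(0)) = -((((3 - 2) + 5) + 5) - 1) = -(((1 + 5) + 5) - 1) = -((6 + 5) - 1) = -(11 - 1) = -1*10 = -10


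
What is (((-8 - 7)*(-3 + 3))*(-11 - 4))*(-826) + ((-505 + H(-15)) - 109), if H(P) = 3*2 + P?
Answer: -623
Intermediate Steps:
H(P) = 6 + P
(((-8 - 7)*(-3 + 3))*(-11 - 4))*(-826) + ((-505 + H(-15)) - 109) = (((-8 - 7)*(-3 + 3))*(-11 - 4))*(-826) + ((-505 + (6 - 15)) - 109) = (-15*0*(-15))*(-826) + ((-505 - 9) - 109) = (0*(-15))*(-826) + (-514 - 109) = 0*(-826) - 623 = 0 - 623 = -623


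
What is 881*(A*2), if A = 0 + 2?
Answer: 3524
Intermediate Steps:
A = 2
881*(A*2) = 881*(2*2) = 881*4 = 3524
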